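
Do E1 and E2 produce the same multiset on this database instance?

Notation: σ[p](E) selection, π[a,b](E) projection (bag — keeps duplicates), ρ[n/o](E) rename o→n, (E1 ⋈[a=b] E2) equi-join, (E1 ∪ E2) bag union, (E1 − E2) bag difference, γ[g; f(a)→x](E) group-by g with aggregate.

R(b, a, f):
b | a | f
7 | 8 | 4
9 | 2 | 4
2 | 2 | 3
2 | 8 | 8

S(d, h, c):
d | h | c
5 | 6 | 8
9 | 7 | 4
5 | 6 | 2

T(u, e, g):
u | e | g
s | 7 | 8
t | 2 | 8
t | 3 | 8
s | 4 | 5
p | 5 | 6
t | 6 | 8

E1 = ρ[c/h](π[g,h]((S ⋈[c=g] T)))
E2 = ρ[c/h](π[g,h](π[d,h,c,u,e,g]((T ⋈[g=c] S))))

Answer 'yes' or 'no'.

E1 subexpression sizes:
  S → 3
  T → 6
  (S ⋈[c=g] T) → 4
  π[g,h]((S ⋈[c=g] T)) → 4
  ρ[c/h](π[g,h]((S ⋈[c=g] T))) → 4
E2 subexpression sizes:
  T → 6
  S → 3
  (T ⋈[g=c] S) → 4
  π[d,h,c,u,e,g]((T ⋈[g=c] S)) → 4
  π[g,h](π[d,h,c,u,e,g]((T ⋈[g=c] S))) → 4
  ρ[c/h](π[g,h](π[d,h,c,u,e,g]((T ⋈[g=c] S)))) → 4

E1 and E2 produce the same multiset:
g | c
8 | 6
8 | 6
8 | 6
8 | 6

yes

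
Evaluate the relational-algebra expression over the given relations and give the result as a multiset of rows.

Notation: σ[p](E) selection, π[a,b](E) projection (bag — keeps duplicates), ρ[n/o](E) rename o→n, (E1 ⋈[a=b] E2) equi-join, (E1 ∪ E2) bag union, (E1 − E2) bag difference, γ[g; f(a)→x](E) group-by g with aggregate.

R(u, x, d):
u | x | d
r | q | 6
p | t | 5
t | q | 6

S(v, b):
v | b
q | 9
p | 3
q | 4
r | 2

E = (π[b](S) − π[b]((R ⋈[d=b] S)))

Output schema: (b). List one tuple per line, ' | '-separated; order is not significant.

Subexpression sizes:
  S → 4
  π[b](S) → 4
  R → 3
  S → 4
  (R ⋈[d=b] S) → 0
  π[b]((R ⋈[d=b] S)) → 0
  (π[b](S) − π[b]((R ⋈[d=b] S))) → 4

== RESULT ==
b
2
3
4
9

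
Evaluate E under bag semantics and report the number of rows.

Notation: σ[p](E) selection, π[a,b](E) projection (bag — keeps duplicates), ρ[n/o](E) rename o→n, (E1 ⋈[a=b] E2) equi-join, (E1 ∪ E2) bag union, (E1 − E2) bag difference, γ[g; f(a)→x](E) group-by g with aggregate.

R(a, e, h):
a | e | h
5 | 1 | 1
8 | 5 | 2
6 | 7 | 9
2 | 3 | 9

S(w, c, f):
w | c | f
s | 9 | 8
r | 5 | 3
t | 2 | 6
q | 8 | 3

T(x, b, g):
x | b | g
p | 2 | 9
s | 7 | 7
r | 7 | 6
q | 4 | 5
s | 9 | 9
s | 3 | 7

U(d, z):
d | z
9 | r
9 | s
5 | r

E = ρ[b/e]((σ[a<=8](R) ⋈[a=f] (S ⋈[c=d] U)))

Stepwise |·|:
  R → 4
  σ[a<=8](R) → 4
  S → 4
  U → 3
  (S ⋈[c=d] U) → 3
  (σ[a<=8](R) ⋈[a=f] (S ⋈[c=d] U)) → 2
  ρ[b/e]((σ[a<=8](R) ⋈[a=f] (S ⋈[c=d] U))) → 2

|E| = 2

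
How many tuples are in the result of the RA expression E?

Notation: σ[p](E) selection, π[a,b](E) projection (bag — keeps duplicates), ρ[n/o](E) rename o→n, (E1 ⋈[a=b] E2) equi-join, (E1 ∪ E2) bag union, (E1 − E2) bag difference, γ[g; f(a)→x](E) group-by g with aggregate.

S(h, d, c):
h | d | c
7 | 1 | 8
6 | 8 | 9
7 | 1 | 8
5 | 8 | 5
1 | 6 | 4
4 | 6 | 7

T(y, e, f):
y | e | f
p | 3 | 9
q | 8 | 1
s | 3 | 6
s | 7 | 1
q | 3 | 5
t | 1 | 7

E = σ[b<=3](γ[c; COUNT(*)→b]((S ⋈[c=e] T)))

Stepwise |·|:
  S → 6
  T → 6
  (S ⋈[c=e] T) → 3
  γ[c; COUNT(*)→b]((S ⋈[c=e] T)) → 2
  σ[b<=3](γ[c; COUNT(*)→b]((S ⋈[c=e] T))) → 2

|E| = 2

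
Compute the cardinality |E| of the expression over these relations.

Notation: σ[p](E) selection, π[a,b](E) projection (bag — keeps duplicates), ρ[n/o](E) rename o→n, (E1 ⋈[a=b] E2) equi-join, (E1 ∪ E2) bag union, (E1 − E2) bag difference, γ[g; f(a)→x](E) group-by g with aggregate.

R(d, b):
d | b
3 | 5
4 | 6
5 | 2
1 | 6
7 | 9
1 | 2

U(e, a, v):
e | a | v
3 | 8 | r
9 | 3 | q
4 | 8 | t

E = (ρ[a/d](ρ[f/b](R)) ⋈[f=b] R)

Subexpression sizes:
  R → 6
  ρ[f/b](R) → 6
  ρ[a/d](ρ[f/b](R)) → 6
  R → 6
  (ρ[a/d](ρ[f/b](R)) ⋈[f=b] R) → 10

|E| = 10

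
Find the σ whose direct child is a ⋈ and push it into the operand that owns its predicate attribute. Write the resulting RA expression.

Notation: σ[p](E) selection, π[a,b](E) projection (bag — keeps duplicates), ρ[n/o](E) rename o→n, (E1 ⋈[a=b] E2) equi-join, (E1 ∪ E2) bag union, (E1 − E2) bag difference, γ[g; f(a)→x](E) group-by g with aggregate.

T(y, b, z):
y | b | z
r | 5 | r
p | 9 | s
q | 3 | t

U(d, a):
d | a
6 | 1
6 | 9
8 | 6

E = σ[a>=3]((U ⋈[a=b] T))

σ filters on a, owned by the left side.
E' = (σ[a>=3](U) ⋈[a=b] T)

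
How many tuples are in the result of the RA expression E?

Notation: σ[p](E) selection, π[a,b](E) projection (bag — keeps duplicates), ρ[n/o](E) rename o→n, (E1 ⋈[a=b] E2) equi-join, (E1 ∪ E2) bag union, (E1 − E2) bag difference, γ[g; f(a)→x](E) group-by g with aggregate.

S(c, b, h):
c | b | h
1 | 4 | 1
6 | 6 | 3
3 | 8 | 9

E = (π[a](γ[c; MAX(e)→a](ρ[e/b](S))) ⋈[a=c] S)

Row counts bottom-up:
  S → 3
  ρ[e/b](S) → 3
  γ[c; MAX(e)→a](ρ[e/b](S)) → 3
  π[a](γ[c; MAX(e)→a](ρ[e/b](S))) → 3
  S → 3
  (π[a](γ[c; MAX(e)→a](ρ[e/b](S))) ⋈[a=c] S) → 1

|E| = 1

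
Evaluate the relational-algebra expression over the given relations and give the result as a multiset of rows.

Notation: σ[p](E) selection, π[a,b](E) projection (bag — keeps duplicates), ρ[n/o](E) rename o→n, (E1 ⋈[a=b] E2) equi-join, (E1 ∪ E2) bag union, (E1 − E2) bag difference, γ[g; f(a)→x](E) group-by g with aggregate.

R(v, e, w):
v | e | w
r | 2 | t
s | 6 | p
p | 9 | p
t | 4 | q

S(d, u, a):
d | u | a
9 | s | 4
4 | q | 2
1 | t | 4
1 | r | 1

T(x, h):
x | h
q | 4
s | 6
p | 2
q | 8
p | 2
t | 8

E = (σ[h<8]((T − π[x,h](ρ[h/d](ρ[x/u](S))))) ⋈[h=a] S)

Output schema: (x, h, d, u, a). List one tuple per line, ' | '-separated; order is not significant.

Subexpression sizes:
  T → 6
  S → 4
  ρ[x/u](S) → 4
  ρ[h/d](ρ[x/u](S)) → 4
  π[x,h](ρ[h/d](ρ[x/u](S))) → 4
  (T − π[x,h](ρ[h/d](ρ[x/u](S)))) → 5
  σ[h<8]((T − π[x,h](ρ[h/d](ρ[x/u](S))))) → 3
  S → 4
  (σ[h<8]((T − π[x,h](ρ[h/d](ρ[x/u](S))))) ⋈[h=a] S) → 2

== RESULT ==
x | h | d | u | a
p | 2 | 4 | q | 2
p | 2 | 4 | q | 2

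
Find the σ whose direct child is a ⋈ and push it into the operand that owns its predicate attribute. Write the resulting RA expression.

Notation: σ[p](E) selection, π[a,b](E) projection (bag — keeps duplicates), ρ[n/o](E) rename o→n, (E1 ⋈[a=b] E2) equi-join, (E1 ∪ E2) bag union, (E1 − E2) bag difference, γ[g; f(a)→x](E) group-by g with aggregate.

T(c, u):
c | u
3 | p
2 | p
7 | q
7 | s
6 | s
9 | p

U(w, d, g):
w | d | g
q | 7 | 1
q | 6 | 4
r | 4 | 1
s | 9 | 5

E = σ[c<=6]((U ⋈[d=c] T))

σ filters on c, owned by the right side.
E' = (U ⋈[d=c] σ[c<=6](T))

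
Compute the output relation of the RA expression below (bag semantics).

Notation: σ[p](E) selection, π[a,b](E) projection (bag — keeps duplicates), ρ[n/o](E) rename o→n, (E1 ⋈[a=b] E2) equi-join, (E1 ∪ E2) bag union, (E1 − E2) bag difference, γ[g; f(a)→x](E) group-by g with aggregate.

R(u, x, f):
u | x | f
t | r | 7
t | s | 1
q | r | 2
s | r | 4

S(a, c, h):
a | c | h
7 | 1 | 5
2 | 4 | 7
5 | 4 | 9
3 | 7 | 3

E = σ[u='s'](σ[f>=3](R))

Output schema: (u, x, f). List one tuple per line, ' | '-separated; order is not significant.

Row counts bottom-up:
  R → 4
  σ[f>=3](R) → 2
  σ[u='s'](σ[f>=3](R)) → 1

== RESULT ==
u | x | f
s | r | 4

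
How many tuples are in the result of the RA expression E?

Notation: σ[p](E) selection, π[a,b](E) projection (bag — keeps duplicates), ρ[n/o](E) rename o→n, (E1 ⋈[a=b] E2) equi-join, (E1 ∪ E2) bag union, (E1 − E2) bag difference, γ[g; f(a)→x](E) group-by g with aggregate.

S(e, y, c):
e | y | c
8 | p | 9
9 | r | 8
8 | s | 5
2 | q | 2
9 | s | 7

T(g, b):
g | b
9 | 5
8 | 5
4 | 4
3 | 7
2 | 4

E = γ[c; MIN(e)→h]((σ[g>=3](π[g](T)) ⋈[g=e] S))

Per-node cardinality:
  T → 5
  π[g](T) → 5
  σ[g>=3](π[g](T)) → 4
  S → 5
  (σ[g>=3](π[g](T)) ⋈[g=e] S) → 4
  γ[c; MIN(e)→h]((σ[g>=3](π[g](T)) ⋈[g=e] S)) → 4

|E| = 4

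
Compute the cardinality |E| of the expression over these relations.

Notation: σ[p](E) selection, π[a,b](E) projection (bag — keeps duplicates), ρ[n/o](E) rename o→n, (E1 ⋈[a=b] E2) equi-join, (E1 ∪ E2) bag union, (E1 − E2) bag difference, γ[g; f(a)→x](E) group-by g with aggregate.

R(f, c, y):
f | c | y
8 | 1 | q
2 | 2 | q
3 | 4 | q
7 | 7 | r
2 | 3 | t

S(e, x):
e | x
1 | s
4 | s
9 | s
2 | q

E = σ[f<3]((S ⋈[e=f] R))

Stepwise |·|:
  S → 4
  R → 5
  (S ⋈[e=f] R) → 2
  σ[f<3]((S ⋈[e=f] R)) → 2

|E| = 2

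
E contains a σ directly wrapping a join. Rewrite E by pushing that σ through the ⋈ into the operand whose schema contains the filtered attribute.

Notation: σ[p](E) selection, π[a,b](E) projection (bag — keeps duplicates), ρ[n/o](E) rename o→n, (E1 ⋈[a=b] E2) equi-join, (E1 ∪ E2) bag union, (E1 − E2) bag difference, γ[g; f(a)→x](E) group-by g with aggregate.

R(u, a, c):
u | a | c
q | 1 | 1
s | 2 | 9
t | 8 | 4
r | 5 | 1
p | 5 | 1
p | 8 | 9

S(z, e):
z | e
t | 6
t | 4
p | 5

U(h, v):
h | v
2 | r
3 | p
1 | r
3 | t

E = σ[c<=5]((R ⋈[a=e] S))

σ filters on c, owned by the left side.
E' = (σ[c<=5](R) ⋈[a=e] S)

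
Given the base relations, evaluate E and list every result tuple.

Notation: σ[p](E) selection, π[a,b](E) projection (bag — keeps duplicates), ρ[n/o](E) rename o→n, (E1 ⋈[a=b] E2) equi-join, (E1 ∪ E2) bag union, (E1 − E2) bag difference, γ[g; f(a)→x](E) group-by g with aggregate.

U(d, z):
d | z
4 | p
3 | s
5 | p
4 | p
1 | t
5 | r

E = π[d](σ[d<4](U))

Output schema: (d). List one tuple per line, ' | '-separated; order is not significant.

Per-node cardinality:
  U → 6
  σ[d<4](U) → 2
  π[d](σ[d<4](U)) → 2

== RESULT ==
d
1
3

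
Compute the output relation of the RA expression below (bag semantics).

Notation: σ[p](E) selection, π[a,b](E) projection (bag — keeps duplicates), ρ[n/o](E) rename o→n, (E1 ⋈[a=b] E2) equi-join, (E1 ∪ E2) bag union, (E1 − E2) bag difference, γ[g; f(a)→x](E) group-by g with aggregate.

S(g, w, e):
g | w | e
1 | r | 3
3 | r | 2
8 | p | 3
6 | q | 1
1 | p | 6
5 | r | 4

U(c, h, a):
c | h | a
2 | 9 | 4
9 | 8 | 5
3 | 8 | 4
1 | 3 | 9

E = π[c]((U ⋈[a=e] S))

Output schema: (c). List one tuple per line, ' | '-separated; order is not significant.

Per-node cardinality:
  U → 4
  S → 6
  (U ⋈[a=e] S) → 2
  π[c]((U ⋈[a=e] S)) → 2

== RESULT ==
c
2
3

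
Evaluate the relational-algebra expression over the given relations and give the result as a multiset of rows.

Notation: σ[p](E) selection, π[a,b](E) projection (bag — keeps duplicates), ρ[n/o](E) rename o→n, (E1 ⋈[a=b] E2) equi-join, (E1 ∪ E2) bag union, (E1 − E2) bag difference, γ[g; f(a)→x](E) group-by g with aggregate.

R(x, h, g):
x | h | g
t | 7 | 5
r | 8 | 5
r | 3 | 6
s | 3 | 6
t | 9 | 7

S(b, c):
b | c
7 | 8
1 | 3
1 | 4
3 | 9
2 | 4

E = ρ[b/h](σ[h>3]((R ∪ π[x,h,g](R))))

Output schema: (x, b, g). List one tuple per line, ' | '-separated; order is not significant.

Stepwise |·|:
  R → 5
  R → 5
  π[x,h,g](R) → 5
  (R ∪ π[x,h,g](R)) → 10
  σ[h>3]((R ∪ π[x,h,g](R))) → 6
  ρ[b/h](σ[h>3]((R ∪ π[x,h,g](R)))) → 6

== RESULT ==
x | b | g
r | 8 | 5
r | 8 | 5
t | 7 | 5
t | 7 | 5
t | 9 | 7
t | 9 | 7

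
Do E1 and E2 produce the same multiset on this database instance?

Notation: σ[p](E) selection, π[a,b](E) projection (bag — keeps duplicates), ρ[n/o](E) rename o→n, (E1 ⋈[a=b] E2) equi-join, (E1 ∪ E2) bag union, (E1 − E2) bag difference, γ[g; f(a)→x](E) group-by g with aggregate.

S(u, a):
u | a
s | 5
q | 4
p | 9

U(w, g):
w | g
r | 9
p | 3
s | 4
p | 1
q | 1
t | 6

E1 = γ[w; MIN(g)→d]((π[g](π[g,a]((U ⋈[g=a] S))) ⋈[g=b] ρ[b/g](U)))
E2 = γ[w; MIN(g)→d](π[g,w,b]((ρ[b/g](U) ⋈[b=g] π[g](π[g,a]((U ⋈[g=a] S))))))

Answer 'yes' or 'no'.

E1 stepwise |·|:
  U → 6
  S → 3
  (U ⋈[g=a] S) → 2
  π[g,a]((U ⋈[g=a] S)) → 2
  π[g](π[g,a]((U ⋈[g=a] S))) → 2
  U → 6
  ρ[b/g](U) → 6
  (π[g](π[g,a]((U ⋈[g=a] S))) ⋈[g=b] ρ[b/g](U)) → 2
  γ[w; MIN(g)→d]((π[g](π[g,a]((U ⋈[g=a] S))) ⋈[g=b] ρ[b/g](U))) → 2
E2 stepwise |·|:
  U → 6
  ρ[b/g](U) → 6
  U → 6
  S → 3
  (U ⋈[g=a] S) → 2
  π[g,a]((U ⋈[g=a] S)) → 2
  π[g](π[g,a]((U ⋈[g=a] S))) → 2
  (ρ[b/g](U) ⋈[b=g] π[g](π[g,a]((U ⋈[g=a] S)))) → 2
  π[g,w,b]((ρ[b/g](U) ⋈[b=g] π[g](π[g,a]((U ⋈[g=a] S))))) → 2
  γ[w; MIN(g)→d](π[g,w,b]((ρ[b/g](U) ⋈[b=g] π[g](π[g,a]((U ⋈[g=a] S)))))) → 2

E1 and E2 produce the same multiset:
w | d
r | 9
s | 4

yes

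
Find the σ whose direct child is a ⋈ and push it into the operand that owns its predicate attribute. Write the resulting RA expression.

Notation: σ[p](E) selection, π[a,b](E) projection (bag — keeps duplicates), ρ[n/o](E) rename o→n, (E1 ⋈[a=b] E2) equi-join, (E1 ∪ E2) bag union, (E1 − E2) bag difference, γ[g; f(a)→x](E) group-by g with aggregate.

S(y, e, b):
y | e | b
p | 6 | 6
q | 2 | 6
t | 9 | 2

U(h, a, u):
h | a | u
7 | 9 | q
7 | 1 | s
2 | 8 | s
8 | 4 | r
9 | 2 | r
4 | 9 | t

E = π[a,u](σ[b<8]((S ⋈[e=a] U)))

σ filters on b, owned by the left side.
E' = π[a,u]((σ[b<8](S) ⋈[e=a] U))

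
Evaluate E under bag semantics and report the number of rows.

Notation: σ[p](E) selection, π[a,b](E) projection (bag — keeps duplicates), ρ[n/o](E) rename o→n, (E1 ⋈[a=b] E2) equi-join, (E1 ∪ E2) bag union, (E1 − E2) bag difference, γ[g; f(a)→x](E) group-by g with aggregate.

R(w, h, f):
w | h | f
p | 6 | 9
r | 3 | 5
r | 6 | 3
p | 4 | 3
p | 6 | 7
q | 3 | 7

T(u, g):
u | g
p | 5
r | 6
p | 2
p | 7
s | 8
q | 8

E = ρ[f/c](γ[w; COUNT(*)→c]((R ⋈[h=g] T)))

Per-node cardinality:
  R → 6
  T → 6
  (R ⋈[h=g] T) → 3
  γ[w; COUNT(*)→c]((R ⋈[h=g] T)) → 2
  ρ[f/c](γ[w; COUNT(*)→c]((R ⋈[h=g] T))) → 2

|E| = 2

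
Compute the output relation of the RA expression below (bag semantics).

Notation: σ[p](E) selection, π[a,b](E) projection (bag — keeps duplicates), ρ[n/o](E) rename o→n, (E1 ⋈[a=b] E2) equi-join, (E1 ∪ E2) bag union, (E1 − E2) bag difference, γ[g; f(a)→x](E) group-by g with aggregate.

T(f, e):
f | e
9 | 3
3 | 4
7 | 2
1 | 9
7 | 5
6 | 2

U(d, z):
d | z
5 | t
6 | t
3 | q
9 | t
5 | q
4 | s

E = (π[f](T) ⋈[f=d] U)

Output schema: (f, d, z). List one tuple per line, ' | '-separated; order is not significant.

Stepwise |·|:
  T → 6
  π[f](T) → 6
  U → 6
  (π[f](T) ⋈[f=d] U) → 3

== RESULT ==
f | d | z
3 | 3 | q
6 | 6 | t
9 | 9 | t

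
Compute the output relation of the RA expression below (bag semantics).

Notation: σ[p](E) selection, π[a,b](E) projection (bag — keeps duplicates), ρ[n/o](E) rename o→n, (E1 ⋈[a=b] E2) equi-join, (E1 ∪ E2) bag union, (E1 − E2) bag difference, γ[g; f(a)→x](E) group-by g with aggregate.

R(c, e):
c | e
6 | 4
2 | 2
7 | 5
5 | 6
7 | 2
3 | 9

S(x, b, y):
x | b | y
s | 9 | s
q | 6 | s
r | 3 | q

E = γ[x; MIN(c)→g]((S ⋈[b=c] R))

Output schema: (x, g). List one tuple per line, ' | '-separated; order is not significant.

Subexpression sizes:
  S → 3
  R → 6
  (S ⋈[b=c] R) → 2
  γ[x; MIN(c)→g]((S ⋈[b=c] R)) → 2

== RESULT ==
x | g
q | 6
r | 3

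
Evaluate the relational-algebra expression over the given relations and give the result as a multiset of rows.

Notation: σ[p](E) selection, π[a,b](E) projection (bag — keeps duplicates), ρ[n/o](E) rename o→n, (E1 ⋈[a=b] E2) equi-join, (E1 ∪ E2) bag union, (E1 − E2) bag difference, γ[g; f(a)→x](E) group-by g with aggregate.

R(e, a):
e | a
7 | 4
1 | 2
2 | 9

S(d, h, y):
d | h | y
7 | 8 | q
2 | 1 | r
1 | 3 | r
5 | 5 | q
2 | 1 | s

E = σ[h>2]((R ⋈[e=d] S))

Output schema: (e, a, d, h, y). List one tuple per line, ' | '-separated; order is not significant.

Per-node cardinality:
  R → 3
  S → 5
  (R ⋈[e=d] S) → 4
  σ[h>2]((R ⋈[e=d] S)) → 2

== RESULT ==
e | a | d | h | y
1 | 2 | 1 | 3 | r
7 | 4 | 7 | 8 | q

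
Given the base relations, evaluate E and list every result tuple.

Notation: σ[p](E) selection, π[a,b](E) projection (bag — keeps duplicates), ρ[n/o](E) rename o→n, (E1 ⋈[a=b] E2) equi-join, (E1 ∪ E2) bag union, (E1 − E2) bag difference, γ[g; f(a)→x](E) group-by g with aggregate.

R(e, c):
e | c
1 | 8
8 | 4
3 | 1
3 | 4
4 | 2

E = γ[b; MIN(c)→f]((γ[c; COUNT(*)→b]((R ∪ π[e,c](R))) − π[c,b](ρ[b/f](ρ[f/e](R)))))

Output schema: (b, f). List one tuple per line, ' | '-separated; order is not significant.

Row counts bottom-up:
  R → 5
  R → 5
  π[e,c](R) → 5
  (R ∪ π[e,c](R)) → 10
  γ[c; COUNT(*)→b]((R ∪ π[e,c](R))) → 4
  R → 5
  ρ[f/e](R) → 5
  ρ[b/f](ρ[f/e](R)) → 5
  π[c,b](ρ[b/f](ρ[f/e](R))) → 5
  (γ[c; COUNT(*)→b]((R ∪ π[e,c](R))) − π[c,b](ρ[b/f](ρ[f/e](R)))) → 4
  γ[b; MIN(c)→f]((γ[c; COUNT(*)→b]((R ∪ π[e,c](R))) − π[c,b](ρ[b/f](ρ[f/e](R))))) → 2

== RESULT ==
b | f
2 | 1
4 | 4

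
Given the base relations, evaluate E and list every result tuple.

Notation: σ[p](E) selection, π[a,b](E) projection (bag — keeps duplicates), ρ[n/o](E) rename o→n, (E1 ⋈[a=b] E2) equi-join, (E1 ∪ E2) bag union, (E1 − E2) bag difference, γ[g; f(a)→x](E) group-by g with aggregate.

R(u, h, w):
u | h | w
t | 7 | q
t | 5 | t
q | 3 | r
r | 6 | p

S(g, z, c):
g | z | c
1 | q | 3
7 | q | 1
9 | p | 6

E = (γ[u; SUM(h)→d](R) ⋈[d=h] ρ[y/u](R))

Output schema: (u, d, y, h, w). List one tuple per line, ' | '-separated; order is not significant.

Per-node cardinality:
  R → 4
  γ[u; SUM(h)→d](R) → 3
  R → 4
  ρ[y/u](R) → 4
  (γ[u; SUM(h)→d](R) ⋈[d=h] ρ[y/u](R)) → 2

== RESULT ==
u | d | y | h | w
q | 3 | q | 3 | r
r | 6 | r | 6 | p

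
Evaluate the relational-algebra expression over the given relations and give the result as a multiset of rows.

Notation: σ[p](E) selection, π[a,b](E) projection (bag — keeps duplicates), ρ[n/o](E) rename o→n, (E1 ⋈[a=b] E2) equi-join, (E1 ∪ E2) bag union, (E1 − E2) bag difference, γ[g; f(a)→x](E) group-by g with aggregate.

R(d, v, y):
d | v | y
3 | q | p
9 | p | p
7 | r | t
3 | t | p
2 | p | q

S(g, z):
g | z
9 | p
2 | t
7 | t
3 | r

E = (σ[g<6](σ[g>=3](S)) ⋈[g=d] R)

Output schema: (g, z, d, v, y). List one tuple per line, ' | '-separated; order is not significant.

Subexpression sizes:
  S → 4
  σ[g>=3](S) → 3
  σ[g<6](σ[g>=3](S)) → 1
  R → 5
  (σ[g<6](σ[g>=3](S)) ⋈[g=d] R) → 2

== RESULT ==
g | z | d | v | y
3 | r | 3 | q | p
3 | r | 3 | t | p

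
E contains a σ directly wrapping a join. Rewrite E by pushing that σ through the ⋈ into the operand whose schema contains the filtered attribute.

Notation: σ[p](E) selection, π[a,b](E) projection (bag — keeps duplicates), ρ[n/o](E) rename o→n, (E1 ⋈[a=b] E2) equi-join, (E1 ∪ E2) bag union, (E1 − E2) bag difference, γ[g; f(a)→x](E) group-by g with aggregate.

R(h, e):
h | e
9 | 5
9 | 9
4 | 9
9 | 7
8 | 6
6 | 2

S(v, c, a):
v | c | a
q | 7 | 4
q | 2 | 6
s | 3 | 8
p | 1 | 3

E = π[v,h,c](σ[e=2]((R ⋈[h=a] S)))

σ filters on e, owned by the left side.
E' = π[v,h,c]((σ[e=2](R) ⋈[h=a] S))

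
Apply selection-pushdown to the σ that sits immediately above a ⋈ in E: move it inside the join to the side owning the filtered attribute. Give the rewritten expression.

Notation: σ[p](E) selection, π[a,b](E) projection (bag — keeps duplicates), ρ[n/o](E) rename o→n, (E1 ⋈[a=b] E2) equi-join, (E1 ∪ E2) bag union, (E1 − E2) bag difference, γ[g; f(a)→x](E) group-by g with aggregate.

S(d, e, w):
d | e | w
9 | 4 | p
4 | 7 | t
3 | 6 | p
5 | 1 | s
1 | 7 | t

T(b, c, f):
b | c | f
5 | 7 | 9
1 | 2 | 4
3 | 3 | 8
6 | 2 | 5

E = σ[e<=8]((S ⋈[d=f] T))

σ filters on e, owned by the left side.
E' = (σ[e<=8](S) ⋈[d=f] T)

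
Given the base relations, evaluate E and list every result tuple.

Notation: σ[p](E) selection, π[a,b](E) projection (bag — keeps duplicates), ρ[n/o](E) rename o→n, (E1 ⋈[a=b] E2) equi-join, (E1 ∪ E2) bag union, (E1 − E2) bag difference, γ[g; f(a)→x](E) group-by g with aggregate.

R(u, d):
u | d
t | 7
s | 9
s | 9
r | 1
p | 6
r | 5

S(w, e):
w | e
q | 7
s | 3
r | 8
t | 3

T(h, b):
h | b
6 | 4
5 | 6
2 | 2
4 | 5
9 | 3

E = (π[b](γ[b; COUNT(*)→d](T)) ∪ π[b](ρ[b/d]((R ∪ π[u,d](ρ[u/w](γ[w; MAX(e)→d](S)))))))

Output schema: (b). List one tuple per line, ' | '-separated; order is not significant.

Per-node cardinality:
  T → 5
  γ[b; COUNT(*)→d](T) → 5
  π[b](γ[b; COUNT(*)→d](T)) → 5
  R → 6
  S → 4
  γ[w; MAX(e)→d](S) → 4
  ρ[u/w](γ[w; MAX(e)→d](S)) → 4
  π[u,d](ρ[u/w](γ[w; MAX(e)→d](S))) → 4
  (R ∪ π[u,d](ρ[u/w](γ[w; MAX(e)→d](S)))) → 10
  ρ[b/d]((R ∪ π[u,d](ρ[u/w](γ[w; MAX(e)→d](S))))) → 10
  π[b](ρ[b/d]((R ∪ π[u,d](ρ[u/w](γ[w; MAX(e)→d](S)))))) → 10
  (π[b](γ[b; COUNT(*)→d](T)) ∪ π[b](ρ[b/d]((R ∪ π[u,d](ρ[u/w](γ[w; MAX(e)→d](S))))))) → 15

== RESULT ==
b
1
2
3
3
3
4
5
5
6
6
7
7
8
9
9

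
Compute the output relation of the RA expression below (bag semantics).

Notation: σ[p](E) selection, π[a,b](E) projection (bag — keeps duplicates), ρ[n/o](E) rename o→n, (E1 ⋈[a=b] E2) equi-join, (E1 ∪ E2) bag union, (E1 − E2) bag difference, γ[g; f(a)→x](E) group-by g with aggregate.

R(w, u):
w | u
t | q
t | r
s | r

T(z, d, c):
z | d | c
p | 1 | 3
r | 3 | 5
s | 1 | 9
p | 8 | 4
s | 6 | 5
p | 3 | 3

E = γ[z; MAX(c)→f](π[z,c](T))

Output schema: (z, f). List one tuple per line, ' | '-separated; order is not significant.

Subexpression sizes:
  T → 6
  π[z,c](T) → 6
  γ[z; MAX(c)→f](π[z,c](T)) → 3

== RESULT ==
z | f
p | 4
r | 5
s | 9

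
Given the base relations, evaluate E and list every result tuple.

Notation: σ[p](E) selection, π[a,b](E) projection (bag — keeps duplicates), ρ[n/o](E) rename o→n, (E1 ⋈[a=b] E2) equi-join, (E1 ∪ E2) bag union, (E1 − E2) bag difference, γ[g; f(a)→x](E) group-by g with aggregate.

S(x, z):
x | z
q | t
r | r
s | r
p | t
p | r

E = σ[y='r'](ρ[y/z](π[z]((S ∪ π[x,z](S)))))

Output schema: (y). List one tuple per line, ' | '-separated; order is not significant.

Stepwise |·|:
  S → 5
  S → 5
  π[x,z](S) → 5
  (S ∪ π[x,z](S)) → 10
  π[z]((S ∪ π[x,z](S))) → 10
  ρ[y/z](π[z]((S ∪ π[x,z](S)))) → 10
  σ[y='r'](ρ[y/z](π[z]((S ∪ π[x,z](S))))) → 6

== RESULT ==
y
r
r
r
r
r
r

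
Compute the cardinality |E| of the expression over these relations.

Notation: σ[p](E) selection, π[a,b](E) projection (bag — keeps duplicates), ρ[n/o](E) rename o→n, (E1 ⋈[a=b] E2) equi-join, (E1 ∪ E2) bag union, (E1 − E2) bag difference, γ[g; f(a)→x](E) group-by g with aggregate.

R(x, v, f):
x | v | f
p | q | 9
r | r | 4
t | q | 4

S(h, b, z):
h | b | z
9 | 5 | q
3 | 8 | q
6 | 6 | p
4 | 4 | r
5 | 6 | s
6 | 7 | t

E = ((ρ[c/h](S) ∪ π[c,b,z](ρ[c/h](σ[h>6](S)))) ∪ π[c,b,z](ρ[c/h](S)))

Row counts bottom-up:
  S → 6
  ρ[c/h](S) → 6
  S → 6
  σ[h>6](S) → 1
  ρ[c/h](σ[h>6](S)) → 1
  π[c,b,z](ρ[c/h](σ[h>6](S))) → 1
  (ρ[c/h](S) ∪ π[c,b,z](ρ[c/h](σ[h>6](S)))) → 7
  S → 6
  ρ[c/h](S) → 6
  π[c,b,z](ρ[c/h](S)) → 6
  ((ρ[c/h](S) ∪ π[c,b,z](ρ[c/h](σ[h>6](S)))) ∪ π[c,b,z](ρ[c/h](S))) → 13

|E| = 13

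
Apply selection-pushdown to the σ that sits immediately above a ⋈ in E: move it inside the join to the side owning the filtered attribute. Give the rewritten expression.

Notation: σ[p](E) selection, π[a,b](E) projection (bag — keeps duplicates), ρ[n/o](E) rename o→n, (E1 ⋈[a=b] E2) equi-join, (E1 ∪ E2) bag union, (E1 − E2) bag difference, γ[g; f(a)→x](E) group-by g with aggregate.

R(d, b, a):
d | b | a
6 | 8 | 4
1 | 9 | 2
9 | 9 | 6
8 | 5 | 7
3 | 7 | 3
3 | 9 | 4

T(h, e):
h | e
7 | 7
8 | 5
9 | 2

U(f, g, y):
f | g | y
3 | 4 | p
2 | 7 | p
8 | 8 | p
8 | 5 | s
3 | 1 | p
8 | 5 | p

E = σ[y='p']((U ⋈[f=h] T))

σ filters on y, owned by the left side.
E' = (σ[y='p'](U) ⋈[f=h] T)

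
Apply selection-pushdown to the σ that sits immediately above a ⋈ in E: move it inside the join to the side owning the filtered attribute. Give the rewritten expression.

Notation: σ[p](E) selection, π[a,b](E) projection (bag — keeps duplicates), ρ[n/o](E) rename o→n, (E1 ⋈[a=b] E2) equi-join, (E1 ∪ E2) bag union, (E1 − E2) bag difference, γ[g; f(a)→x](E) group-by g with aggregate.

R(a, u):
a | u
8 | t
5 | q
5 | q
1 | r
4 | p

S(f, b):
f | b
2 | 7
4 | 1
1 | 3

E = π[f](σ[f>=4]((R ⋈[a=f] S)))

σ filters on f, owned by the right side.
E' = π[f]((R ⋈[a=f] σ[f>=4](S)))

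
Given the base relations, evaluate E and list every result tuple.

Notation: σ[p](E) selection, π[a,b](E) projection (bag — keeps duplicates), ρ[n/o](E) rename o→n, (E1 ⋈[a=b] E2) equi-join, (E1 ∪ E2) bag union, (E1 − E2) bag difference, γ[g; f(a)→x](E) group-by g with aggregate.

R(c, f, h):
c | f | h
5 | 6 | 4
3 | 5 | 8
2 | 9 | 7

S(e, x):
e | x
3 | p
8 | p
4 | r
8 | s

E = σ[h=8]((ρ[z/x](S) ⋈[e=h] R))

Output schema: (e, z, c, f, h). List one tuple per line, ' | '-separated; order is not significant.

Subexpression sizes:
  S → 4
  ρ[z/x](S) → 4
  R → 3
  (ρ[z/x](S) ⋈[e=h] R) → 3
  σ[h=8]((ρ[z/x](S) ⋈[e=h] R)) → 2

== RESULT ==
e | z | c | f | h
8 | p | 3 | 5 | 8
8 | s | 3 | 5 | 8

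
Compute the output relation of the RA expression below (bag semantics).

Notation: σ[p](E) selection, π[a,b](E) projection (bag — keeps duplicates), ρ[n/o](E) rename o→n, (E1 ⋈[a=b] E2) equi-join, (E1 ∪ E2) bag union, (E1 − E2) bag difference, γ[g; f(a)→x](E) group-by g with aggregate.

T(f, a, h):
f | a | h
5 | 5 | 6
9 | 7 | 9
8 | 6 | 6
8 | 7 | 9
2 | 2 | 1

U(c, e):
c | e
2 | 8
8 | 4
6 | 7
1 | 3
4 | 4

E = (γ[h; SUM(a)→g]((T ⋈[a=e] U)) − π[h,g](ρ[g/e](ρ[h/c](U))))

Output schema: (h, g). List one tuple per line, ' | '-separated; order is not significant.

Row counts bottom-up:
  T → 5
  U → 5
  (T ⋈[a=e] U) → 2
  γ[h; SUM(a)→g]((T ⋈[a=e] U)) → 1
  U → 5
  ρ[h/c](U) → 5
  ρ[g/e](ρ[h/c](U)) → 5
  π[h,g](ρ[g/e](ρ[h/c](U))) → 5
  (γ[h; SUM(a)→g]((T ⋈[a=e] U)) − π[h,g](ρ[g/e](ρ[h/c](U)))) → 1

== RESULT ==
h | g
9 | 14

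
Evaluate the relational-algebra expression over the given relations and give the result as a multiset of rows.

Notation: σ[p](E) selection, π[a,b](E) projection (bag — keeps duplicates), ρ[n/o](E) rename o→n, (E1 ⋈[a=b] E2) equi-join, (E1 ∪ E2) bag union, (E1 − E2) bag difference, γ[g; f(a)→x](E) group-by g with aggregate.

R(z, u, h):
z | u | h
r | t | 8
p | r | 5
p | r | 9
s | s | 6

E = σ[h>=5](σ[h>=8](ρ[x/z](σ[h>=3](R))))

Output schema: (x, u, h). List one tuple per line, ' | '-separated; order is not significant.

Stepwise |·|:
  R → 4
  σ[h>=3](R) → 4
  ρ[x/z](σ[h>=3](R)) → 4
  σ[h>=8](ρ[x/z](σ[h>=3](R))) → 2
  σ[h>=5](σ[h>=8](ρ[x/z](σ[h>=3](R)))) → 2

== RESULT ==
x | u | h
p | r | 9
r | t | 8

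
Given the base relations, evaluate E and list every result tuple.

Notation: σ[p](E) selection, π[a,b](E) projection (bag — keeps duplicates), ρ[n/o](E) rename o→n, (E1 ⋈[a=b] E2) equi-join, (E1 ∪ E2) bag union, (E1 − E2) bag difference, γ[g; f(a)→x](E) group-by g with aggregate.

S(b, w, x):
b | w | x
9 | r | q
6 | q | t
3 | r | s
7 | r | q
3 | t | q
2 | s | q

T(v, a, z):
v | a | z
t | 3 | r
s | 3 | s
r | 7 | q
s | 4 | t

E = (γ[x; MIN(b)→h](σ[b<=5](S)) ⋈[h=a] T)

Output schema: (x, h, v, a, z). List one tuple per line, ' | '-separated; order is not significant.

Subexpression sizes:
  S → 6
  σ[b<=5](S) → 3
  γ[x; MIN(b)→h](σ[b<=5](S)) → 2
  T → 4
  (γ[x; MIN(b)→h](σ[b<=5](S)) ⋈[h=a] T) → 2

== RESULT ==
x | h | v | a | z
s | 3 | s | 3 | s
s | 3 | t | 3 | r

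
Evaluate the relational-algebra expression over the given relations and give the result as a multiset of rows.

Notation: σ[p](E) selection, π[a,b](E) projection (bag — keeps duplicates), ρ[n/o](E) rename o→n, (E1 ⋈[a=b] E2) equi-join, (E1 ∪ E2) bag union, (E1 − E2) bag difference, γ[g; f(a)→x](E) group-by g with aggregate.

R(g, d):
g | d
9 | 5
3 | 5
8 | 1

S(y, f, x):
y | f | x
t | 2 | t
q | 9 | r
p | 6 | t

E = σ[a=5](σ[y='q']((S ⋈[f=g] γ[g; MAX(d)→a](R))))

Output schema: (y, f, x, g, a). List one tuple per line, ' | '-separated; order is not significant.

Stepwise |·|:
  S → 3
  R → 3
  γ[g; MAX(d)→a](R) → 3
  (S ⋈[f=g] γ[g; MAX(d)→a](R)) → 1
  σ[y='q']((S ⋈[f=g] γ[g; MAX(d)→a](R))) → 1
  σ[a=5](σ[y='q']((S ⋈[f=g] γ[g; MAX(d)→a](R)))) → 1

== RESULT ==
y | f | x | g | a
q | 9 | r | 9 | 5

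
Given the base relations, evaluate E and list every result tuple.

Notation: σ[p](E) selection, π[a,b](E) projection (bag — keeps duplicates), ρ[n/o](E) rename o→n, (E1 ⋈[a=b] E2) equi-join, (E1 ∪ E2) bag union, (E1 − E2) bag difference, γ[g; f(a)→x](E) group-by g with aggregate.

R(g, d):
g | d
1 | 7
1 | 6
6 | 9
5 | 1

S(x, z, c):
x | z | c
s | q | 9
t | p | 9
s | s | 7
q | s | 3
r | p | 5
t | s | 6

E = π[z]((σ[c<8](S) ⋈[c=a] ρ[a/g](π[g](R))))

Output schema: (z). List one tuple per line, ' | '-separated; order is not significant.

Stepwise |·|:
  S → 6
  σ[c<8](S) → 4
  R → 4
  π[g](R) → 4
  ρ[a/g](π[g](R)) → 4
  (σ[c<8](S) ⋈[c=a] ρ[a/g](π[g](R))) → 2
  π[z]((σ[c<8](S) ⋈[c=a] ρ[a/g](π[g](R)))) → 2

== RESULT ==
z
p
s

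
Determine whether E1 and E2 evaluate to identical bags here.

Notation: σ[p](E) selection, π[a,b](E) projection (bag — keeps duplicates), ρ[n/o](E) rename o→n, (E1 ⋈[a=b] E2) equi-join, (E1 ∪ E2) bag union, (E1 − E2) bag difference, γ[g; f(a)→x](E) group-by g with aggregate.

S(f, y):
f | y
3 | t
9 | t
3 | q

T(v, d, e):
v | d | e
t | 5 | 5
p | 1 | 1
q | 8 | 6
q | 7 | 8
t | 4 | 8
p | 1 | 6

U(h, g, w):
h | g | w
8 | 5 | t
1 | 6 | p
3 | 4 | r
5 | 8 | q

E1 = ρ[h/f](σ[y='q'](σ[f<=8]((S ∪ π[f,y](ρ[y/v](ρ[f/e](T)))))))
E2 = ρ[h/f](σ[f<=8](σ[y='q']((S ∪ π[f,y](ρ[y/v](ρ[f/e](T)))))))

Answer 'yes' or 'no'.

E1 stepwise |·|:
  S → 3
  T → 6
  ρ[f/e](T) → 6
  ρ[y/v](ρ[f/e](T)) → 6
  π[f,y](ρ[y/v](ρ[f/e](T))) → 6
  (S ∪ π[f,y](ρ[y/v](ρ[f/e](T)))) → 9
  σ[f<=8]((S ∪ π[f,y](ρ[y/v](ρ[f/e](T))))) → 8
  σ[y='q'](σ[f<=8]((S ∪ π[f,y](ρ[y/v](ρ[f/e](T)))))) → 3
  ρ[h/f](σ[y='q'](σ[f<=8]((S ∪ π[f,y](ρ[y/v](ρ[f/e](T))))))) → 3
E2 stepwise |·|:
  S → 3
  T → 6
  ρ[f/e](T) → 6
  ρ[y/v](ρ[f/e](T)) → 6
  π[f,y](ρ[y/v](ρ[f/e](T))) → 6
  (S ∪ π[f,y](ρ[y/v](ρ[f/e](T)))) → 9
  σ[y='q']((S ∪ π[f,y](ρ[y/v](ρ[f/e](T))))) → 3
  σ[f<=8](σ[y='q']((S ∪ π[f,y](ρ[y/v](ρ[f/e](T)))))) → 3
  ρ[h/f](σ[f<=8](σ[y='q']((S ∪ π[f,y](ρ[y/v](ρ[f/e](T))))))) → 3

E1 and E2 produce the same multiset:
h | y
3 | q
6 | q
8 | q

yes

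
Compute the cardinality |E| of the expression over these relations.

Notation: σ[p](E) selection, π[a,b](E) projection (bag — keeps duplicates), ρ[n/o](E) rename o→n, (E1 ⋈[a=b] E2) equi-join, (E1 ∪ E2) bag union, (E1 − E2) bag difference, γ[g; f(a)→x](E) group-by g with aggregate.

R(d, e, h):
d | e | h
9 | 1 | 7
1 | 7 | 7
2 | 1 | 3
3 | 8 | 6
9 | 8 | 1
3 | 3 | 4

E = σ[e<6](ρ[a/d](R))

Stepwise |·|:
  R → 6
  ρ[a/d](R) → 6
  σ[e<6](ρ[a/d](R)) → 3

|E| = 3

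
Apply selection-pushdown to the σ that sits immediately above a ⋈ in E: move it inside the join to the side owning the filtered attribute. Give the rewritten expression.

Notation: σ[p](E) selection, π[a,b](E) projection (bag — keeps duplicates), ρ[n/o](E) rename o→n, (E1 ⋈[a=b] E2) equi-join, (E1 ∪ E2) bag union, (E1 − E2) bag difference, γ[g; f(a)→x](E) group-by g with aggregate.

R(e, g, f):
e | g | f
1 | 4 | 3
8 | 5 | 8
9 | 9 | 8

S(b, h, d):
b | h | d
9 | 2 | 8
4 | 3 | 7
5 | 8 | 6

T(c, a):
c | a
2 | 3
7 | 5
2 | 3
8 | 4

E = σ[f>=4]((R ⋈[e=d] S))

σ filters on f, owned by the left side.
E' = (σ[f>=4](R) ⋈[e=d] S)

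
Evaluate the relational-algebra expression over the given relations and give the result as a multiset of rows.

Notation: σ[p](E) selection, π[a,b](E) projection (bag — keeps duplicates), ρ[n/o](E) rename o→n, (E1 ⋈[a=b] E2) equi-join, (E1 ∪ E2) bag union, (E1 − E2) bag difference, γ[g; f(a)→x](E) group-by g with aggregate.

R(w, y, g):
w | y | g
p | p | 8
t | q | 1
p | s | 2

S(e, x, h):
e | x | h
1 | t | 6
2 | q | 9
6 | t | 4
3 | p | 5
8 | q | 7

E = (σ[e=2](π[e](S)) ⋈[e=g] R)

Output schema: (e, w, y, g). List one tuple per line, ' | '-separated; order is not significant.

Stepwise |·|:
  S → 5
  π[e](S) → 5
  σ[e=2](π[e](S)) → 1
  R → 3
  (σ[e=2](π[e](S)) ⋈[e=g] R) → 1

== RESULT ==
e | w | y | g
2 | p | s | 2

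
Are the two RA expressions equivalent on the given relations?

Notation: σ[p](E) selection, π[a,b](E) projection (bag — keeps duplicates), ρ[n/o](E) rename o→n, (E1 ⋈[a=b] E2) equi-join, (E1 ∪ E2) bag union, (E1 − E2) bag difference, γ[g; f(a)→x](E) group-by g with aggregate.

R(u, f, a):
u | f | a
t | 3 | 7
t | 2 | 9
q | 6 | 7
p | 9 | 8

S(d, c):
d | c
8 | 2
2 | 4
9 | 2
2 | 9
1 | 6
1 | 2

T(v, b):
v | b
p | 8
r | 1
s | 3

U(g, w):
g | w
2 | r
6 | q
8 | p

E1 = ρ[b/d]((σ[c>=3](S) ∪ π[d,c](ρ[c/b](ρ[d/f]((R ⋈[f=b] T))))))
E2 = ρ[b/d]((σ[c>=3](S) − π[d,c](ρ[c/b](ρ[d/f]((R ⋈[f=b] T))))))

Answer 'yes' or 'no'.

E1 subexpression sizes:
  S → 6
  σ[c>=3](S) → 3
  R → 4
  T → 3
  (R ⋈[f=b] T) → 1
  ρ[d/f]((R ⋈[f=b] T)) → 1
  ρ[c/b](ρ[d/f]((R ⋈[f=b] T))) → 1
  π[d,c](ρ[c/b](ρ[d/f]((R ⋈[f=b] T)))) → 1
  (σ[c>=3](S) ∪ π[d,c](ρ[c/b](ρ[d/f]((R ⋈[f=b] T))))) → 4
  ρ[b/d]((σ[c>=3](S) ∪ π[d,c](ρ[c/b](ρ[d/f]((R ⋈[f=b] T)))))) → 4
E2 subexpression sizes:
  S → 6
  σ[c>=3](S) → 3
  R → 4
  T → 3
  (R ⋈[f=b] T) → 1
  ρ[d/f]((R ⋈[f=b] T)) → 1
  ρ[c/b](ρ[d/f]((R ⋈[f=b] T))) → 1
  π[d,c](ρ[c/b](ρ[d/f]((R ⋈[f=b] T)))) → 1
  (σ[c>=3](S) − π[d,c](ρ[c/b](ρ[d/f]((R ⋈[f=b] T))))) → 3
  ρ[b/d]((σ[c>=3](S) − π[d,c](ρ[c/b](ρ[d/f]((R ⋈[f=b] T)))))) → 3

E1 result:
b | c
1 | 6
2 | 4
2 | 9
3 | 3
E2 result:
b | c
1 | 6
2 | 4
2 | 9
Witness: (3, 3) appears 1× in E1 but 0× in E2.

no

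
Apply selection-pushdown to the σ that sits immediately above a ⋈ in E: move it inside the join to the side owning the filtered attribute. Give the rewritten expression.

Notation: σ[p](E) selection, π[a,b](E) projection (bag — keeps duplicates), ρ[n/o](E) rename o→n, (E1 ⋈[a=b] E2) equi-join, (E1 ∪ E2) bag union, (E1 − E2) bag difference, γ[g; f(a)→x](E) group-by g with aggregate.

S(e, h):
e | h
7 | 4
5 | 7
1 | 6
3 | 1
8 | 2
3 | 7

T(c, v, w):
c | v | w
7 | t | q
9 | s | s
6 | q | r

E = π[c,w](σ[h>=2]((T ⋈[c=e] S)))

σ filters on h, owned by the right side.
E' = π[c,w]((T ⋈[c=e] σ[h>=2](S)))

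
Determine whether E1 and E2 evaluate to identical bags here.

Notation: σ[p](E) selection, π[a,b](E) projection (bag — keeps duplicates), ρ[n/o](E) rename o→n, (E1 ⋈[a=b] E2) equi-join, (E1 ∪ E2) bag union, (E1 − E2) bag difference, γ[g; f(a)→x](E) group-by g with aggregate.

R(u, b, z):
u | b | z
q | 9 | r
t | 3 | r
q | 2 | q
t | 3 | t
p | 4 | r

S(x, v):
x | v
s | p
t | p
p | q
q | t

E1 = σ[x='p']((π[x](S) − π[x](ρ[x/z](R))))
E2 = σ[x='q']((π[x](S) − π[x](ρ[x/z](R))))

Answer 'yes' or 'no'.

E1 per-node cardinality:
  S → 4
  π[x](S) → 4
  R → 5
  ρ[x/z](R) → 5
  π[x](ρ[x/z](R)) → 5
  (π[x](S) − π[x](ρ[x/z](R))) → 2
  σ[x='p']((π[x](S) − π[x](ρ[x/z](R)))) → 1
E2 per-node cardinality:
  S → 4
  π[x](S) → 4
  R → 5
  ρ[x/z](R) → 5
  π[x](ρ[x/z](R)) → 5
  (π[x](S) − π[x](ρ[x/z](R))) → 2
  σ[x='q']((π[x](S) − π[x](ρ[x/z](R)))) → 0

E1 result:
x
p
E2 result:
x
(0 rows)
Witness: ('p',) appears 1× in E1 but 0× in E2.

no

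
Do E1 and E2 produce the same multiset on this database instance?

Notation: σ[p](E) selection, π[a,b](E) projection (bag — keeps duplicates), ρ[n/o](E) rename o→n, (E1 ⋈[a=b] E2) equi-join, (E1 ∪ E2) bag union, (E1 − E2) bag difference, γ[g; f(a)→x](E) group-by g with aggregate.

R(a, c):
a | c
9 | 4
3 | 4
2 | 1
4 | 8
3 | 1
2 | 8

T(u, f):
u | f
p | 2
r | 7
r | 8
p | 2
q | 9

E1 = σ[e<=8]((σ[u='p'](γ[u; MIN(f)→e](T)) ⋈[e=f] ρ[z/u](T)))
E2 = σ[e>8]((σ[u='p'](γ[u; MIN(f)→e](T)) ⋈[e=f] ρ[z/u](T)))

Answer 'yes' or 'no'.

E1 row counts bottom-up:
  T → 5
  γ[u; MIN(f)→e](T) → 3
  σ[u='p'](γ[u; MIN(f)→e](T)) → 1
  T → 5
  ρ[z/u](T) → 5
  (σ[u='p'](γ[u; MIN(f)→e](T)) ⋈[e=f] ρ[z/u](T)) → 2
  σ[e<=8]((σ[u='p'](γ[u; MIN(f)→e](T)) ⋈[e=f] ρ[z/u](T))) → 2
E2 row counts bottom-up:
  T → 5
  γ[u; MIN(f)→e](T) → 3
  σ[u='p'](γ[u; MIN(f)→e](T)) → 1
  T → 5
  ρ[z/u](T) → 5
  (σ[u='p'](γ[u; MIN(f)→e](T)) ⋈[e=f] ρ[z/u](T)) → 2
  σ[e>8]((σ[u='p'](γ[u; MIN(f)→e](T)) ⋈[e=f] ρ[z/u](T))) → 0

E1 result:
u | e | z | f
p | 2 | p | 2
p | 2 | p | 2
E2 result:
u | e | z | f
(0 rows)
Witness: ('p', 2, 'p', 2) appears 2× in E1 but 0× in E2.

no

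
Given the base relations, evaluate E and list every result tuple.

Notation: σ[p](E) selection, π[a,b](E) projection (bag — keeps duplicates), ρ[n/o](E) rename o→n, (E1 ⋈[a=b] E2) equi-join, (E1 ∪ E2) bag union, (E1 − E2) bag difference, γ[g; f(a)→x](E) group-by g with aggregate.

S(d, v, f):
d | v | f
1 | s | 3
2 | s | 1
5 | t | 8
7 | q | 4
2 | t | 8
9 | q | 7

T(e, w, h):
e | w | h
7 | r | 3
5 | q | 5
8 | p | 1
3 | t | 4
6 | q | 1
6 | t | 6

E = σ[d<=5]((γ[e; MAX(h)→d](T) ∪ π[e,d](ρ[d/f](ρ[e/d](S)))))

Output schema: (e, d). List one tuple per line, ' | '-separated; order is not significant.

Per-node cardinality:
  T → 6
  γ[e; MAX(h)→d](T) → 5
  S → 6
  ρ[e/d](S) → 6
  ρ[d/f](ρ[e/d](S)) → 6
  π[e,d](ρ[d/f](ρ[e/d](S))) → 6
  (γ[e; MAX(h)→d](T) ∪ π[e,d](ρ[d/f](ρ[e/d](S)))) → 11
  σ[d<=5]((γ[e; MAX(h)→d](T) ∪ π[e,d](ρ[d/f](ρ[e/d](S))))) → 7

== RESULT ==
e | d
1 | 3
2 | 1
3 | 4
5 | 5
7 | 3
7 | 4
8 | 1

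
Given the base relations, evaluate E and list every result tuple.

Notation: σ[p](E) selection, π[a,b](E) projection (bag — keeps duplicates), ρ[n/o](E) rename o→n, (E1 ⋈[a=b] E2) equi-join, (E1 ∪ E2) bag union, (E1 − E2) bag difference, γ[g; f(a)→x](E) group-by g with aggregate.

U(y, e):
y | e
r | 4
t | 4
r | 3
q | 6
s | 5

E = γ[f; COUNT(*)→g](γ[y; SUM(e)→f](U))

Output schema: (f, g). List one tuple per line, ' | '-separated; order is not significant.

Per-node cardinality:
  U → 5
  γ[y; SUM(e)→f](U) → 4
  γ[f; COUNT(*)→g](γ[y; SUM(e)→f](U)) → 4

== RESULT ==
f | g
4 | 1
5 | 1
6 | 1
7 | 1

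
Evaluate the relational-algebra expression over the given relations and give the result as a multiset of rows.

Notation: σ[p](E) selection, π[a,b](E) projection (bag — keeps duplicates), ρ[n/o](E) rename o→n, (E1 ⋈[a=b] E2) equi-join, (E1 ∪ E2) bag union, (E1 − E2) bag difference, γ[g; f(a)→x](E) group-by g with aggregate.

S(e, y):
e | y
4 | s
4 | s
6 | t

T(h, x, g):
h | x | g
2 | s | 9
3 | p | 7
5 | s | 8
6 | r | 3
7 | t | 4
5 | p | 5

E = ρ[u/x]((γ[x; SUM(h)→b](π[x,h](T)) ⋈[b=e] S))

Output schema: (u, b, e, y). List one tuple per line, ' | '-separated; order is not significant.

Per-node cardinality:
  T → 6
  π[x,h](T) → 6
  γ[x; SUM(h)→b](π[x,h](T)) → 4
  S → 3
  (γ[x; SUM(h)→b](π[x,h](T)) ⋈[b=e] S) → 1
  ρ[u/x]((γ[x; SUM(h)→b](π[x,h](T)) ⋈[b=e] S)) → 1

== RESULT ==
u | b | e | y
r | 6 | 6 | t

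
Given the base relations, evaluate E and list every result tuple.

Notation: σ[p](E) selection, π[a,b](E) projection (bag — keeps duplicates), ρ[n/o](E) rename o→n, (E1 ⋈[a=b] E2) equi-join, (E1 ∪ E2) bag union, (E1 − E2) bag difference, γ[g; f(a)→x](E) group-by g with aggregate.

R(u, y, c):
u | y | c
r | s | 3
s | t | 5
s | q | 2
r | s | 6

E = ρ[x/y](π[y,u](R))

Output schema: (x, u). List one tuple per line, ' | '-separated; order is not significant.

Per-node cardinality:
  R → 4
  π[y,u](R) → 4
  ρ[x/y](π[y,u](R)) → 4

== RESULT ==
x | u
q | s
s | r
s | r
t | s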